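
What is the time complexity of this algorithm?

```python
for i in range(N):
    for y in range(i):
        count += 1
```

Time complexity: O(n^2).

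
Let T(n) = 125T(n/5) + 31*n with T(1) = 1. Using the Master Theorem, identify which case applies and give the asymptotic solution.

a=125, b=5, f(n)=31*n.
log_5(125) = 3 > 1.
Since f(n) = O(n^1) is polynomially smaller than n^3, Case 1 applies.
T(n) = Theta(n^3).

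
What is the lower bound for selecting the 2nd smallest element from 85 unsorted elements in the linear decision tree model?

Selecting the 2nd smallest of 85 elements requires Omega(n) comparisons. Every element must be compared at least once. The BFPRT algorithm achieves O(n), making this tight.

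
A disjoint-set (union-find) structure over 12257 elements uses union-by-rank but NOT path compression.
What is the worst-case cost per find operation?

Union-by-rank alone keeps every tree's height <= log_2(12257) ~= 13.6. Each find traverses from a node to its root, costing O(height) = O(log n). Without path compression this bound is tight.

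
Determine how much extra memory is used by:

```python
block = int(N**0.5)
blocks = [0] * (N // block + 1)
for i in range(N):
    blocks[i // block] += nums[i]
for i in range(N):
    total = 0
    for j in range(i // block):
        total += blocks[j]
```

Space complexity: O(sqrt(n)).
Storage scales with sqrt(n).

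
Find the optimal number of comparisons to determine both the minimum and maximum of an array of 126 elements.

Naive approach: 250 comparisons (125 for max + 125 for min).
Optimal: Compare elements in pairs first (floor(n/2) = 63 comparisons), then find max among winners and min among losers (62 comparisons each).
Total: ceil(3n/2) - 2 = 187 comparisons. An adversary argument shows this is also a lower bound.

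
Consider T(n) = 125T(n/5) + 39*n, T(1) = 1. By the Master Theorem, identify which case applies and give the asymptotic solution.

a=125, b=5, f(n)=39*n.
log_5(125) = 3 > 1.
Since f(n) = O(n^1) is polynomially smaller than n^3, Case 1 applies.
T(n) = Theta(n^3).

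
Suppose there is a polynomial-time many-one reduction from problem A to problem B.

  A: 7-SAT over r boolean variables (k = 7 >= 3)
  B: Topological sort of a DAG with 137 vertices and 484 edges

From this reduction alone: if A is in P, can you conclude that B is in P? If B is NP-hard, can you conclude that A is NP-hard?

A poly-time reduction A <=_p B transfers tractability DOWN (B easy => A easy) and hardness UP (A hard => B hard), not the reverse.
From A in P, the reduction alone does NOT give B in P: any problem in P trivially reduces to SAT, yet SAT is not known to be in P.
From B NP-hard, the reduction alone does NOT give A NP-hard: again, easy problems reduce to hard ones.
(Here in fact A is NP-complete and B is in P, so no such reduction is known -- its existence would imply P = NP; the analysis concerns only what the assumed reduction would or would not let you conclude.)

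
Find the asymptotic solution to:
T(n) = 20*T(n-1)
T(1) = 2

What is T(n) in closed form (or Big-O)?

Each step multiplies by 20. T(n) = T(1)*20^(n-1) = 2*20^(n-1).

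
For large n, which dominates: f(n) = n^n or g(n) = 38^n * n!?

g(n) = 38^n * n! grows faster: by Stirling n! ~ sqrt(2 pi n)(n/e)^n, so 38^n n! / n^n ~ (38/e)^n sqrt(2 pi n) -> infinity since 38/e > 1.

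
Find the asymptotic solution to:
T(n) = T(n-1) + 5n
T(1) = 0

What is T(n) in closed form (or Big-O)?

Unrolling: T(n) = 0 + 5*(2 + 3 + ... + n) = 0 + 5*(n(n+1)/2 - 1) = O(n^2).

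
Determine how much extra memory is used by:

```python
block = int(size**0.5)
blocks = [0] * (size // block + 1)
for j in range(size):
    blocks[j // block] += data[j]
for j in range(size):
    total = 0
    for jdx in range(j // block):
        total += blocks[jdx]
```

Space complexity: O(sqrt(n)).
Storage scales with sqrt(n).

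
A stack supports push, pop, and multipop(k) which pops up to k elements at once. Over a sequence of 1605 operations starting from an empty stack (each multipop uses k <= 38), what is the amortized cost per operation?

Each element is pushed exactly once and popped at most once (whether by pop or as part of a multipop). So the total number of individual pops over the whole sequence is at most the number of pushes, which is at most 1605. Total work <= 2 * 1605, hence O(1) amortized per operation.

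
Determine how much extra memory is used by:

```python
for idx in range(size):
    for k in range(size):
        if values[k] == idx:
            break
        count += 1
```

Space complexity: O(1).
Only a constant amount of auxiliary storage is used; nothing grows with n.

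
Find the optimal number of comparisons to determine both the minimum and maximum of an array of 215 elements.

Naive approach: 428 comparisons (214 for max + 214 for min).
Optimal: Compare elements in pairs first (floor(n/2) = 107 comparisons), then find max among winners and min among losers (107 comparisons each).
Total: ceil(3n/2) - 2 = 321 comparisons. An adversary argument shows this is also a lower bound.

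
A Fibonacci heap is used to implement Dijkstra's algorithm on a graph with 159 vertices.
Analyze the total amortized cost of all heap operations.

Dijkstra performs 159 insert, 159 extract-min, and at most E decrease-key operations. With Fibonacci heap: insert O(1) amortized, extract-min O(log n) amortized, decrease-key O(1) amortized. Total with n = 159: O(n * 1 + n * log n + E * 1) = O(n log n + E).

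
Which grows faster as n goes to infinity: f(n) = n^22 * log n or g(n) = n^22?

f(n) = n^22 * log n grows faster: extra log n factor -> infinity.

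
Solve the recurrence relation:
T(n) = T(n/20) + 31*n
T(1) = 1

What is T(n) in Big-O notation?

Geometric series: 31*n*(1 + 1/20 + 1/20^2 + ...) = O(n). T(n) = O(n).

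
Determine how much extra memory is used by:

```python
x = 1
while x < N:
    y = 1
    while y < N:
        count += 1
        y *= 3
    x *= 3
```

Space complexity: O(1).
Only a constant amount of auxiliary storage is used; nothing grows with n.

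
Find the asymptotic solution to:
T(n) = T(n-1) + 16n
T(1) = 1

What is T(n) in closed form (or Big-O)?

Unrolling: T(n) = 1 + 16*(2 + 3 + ... + n) = 1 + 16*(n(n+1)/2 - 1) = O(n^2).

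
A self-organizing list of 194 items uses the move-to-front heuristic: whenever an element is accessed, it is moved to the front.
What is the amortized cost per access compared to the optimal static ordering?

With potential Phi = number of inversions between the MTF list and the optimal static list (at most C(194,2)), each access has amortized cost at most 2 * (cost under optimal static ordering). This is the move-to-front 2-competitiveness result.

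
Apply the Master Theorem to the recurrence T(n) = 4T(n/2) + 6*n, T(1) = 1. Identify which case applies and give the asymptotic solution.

a=4, b=2, f(n)=6*n.
log_2(4) = 2 > 1.
Since f(n) = O(n^1) is polynomially smaller than n^2, Case 1 applies.
T(n) = Theta(n^2).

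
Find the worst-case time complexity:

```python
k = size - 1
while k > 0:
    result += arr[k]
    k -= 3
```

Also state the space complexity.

Time complexity: O(n).
Space complexity: O(1).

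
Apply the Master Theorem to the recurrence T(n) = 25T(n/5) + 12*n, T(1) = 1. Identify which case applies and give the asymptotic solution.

a=25, b=5, f(n)=12*n.
log_5(25) = 2 > 1.
Since f(n) = O(n^1) is polynomially smaller than n^2, Case 1 applies.
T(n) = Theta(n^2).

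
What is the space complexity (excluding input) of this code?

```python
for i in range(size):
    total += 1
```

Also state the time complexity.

Space complexity: O(1).
Only a constant amount of auxiliary storage is used; nothing grows with n.
Time complexity: O(n).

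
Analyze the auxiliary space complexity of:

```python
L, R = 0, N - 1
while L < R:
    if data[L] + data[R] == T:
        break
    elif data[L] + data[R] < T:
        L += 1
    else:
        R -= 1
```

Space complexity: O(1).
Only a constant amount of auxiliary storage is used; nothing grows with n.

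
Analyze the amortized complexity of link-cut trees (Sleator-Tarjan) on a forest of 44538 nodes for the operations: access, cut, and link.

Link-cut trees represent the forest using splay trees over preferred paths. With potential Phi = sum over nodes of log(size of virtual subtree), each access on 44538 nodes is O(log 44538) = O(log n) amortized by the splay-tree access lemma. Cut and link are O(1) plus one access.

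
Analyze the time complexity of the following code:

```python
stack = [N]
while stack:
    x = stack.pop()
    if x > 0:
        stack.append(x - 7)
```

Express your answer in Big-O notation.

Time complexity: O(n).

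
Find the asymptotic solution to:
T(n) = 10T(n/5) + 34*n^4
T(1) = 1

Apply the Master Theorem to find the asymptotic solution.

a=10, b=5, f(n)=34*n^4. log_5(10) = 1.431 < 4. Case 3: T(n) = O(n^4).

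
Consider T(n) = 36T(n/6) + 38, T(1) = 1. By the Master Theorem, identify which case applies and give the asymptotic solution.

a=36, b=6, f(n)=38.
log_6(36) = 2 > 0.
Since f(n) = O(n^0) is polynomially smaller than n^2, Case 1 applies.
T(n) = Theta(n^2).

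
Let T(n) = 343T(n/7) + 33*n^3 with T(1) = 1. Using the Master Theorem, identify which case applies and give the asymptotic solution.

a=343, b=7, f(n)=33*n^3.
log_7(343) = 3, so n^(log_b(a)) = n^3.
f(n) = Theta(n^3), so Case 2 applies.
T(n) = Theta(n^3 log n).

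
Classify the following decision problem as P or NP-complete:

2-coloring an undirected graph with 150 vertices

This problem is in P: 2-coloring is bipartiteness testing via BFS, O(V+E).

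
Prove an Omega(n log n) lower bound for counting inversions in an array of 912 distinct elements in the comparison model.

Decision-tree argument: at any leaf, the comparisons made (with transitivity) must totally order all 912 elements -- otherwise some pair (i,j) is unordered, and an adversary can present two inputs agreeing on every comparison made but with that pair flipped, changing the inversion count by 1, so the leaf's output is wrong on one of them. Hence the tree has >= 912! leaves and height >= log_2(912!) = Omega(n log n). Modified merge sort achieves O(n log n).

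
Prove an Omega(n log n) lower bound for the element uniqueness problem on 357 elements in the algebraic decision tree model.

In the algebraic decision tree model, element uniqueness on 357 elements is equivalent to determining which cell of an arrangement of C(357,2) = 63546 hyperplanes x_i = x_j contains the input point. Ben-Or's theorem shows this requires Omega(n log n).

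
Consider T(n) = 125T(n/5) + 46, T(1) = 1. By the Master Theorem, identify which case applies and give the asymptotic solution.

a=125, b=5, f(n)=46.
log_5(125) = 3 > 0.
Since f(n) = O(n^0) is polynomially smaller than n^3, Case 1 applies.
T(n) = Theta(n^3).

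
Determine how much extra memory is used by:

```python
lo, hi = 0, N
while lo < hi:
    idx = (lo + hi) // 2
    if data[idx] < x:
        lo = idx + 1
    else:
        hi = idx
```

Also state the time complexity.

Space complexity: O(1).
Only a constant amount of auxiliary storage is used; nothing grows with n.
Time complexity: O(log n).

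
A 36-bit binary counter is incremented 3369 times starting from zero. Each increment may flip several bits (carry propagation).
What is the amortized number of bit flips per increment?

Bit i flips on every 2^i-th increment, so over 3369 increments bit i flips floor(3369/2^i) times. Summing over i: total flips < 2 * 3369. Amortized: < 2 = O(1) per increment.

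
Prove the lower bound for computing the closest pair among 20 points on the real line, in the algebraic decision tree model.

Reduction from element distinctness: given 20 reals, the closest-pair distance is 0 iff two are equal. Element distinctness has an Omega(n log n) lower bound in the algebraic decision tree model (Ben-Or). Therefore closest pair on a line also requires Omega(n log n). Sorting then a linear scan achieves this.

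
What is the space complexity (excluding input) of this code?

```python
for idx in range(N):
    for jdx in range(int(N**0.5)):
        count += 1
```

Space complexity: O(1).
Only a constant amount of auxiliary storage is used; nothing grows with n.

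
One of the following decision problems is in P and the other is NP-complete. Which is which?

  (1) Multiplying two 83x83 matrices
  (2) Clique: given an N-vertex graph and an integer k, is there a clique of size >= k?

(1) is P: the schoolbook algorithm runs in O(n^3).
(2) is NP-complete: complement of Independent Set / Vertex Cover (with k part of the input).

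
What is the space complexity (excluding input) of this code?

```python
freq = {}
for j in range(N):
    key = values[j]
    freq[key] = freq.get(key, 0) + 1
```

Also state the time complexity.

Space complexity: O(n).
Auxiliary storage grows linearly with the input size n in the worst case.
Time complexity: O(n).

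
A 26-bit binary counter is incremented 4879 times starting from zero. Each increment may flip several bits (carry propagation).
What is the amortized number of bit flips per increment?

Bit i flips on every 2^i-th increment, so over 4879 increments bit i flips floor(4879/2^i) times. Summing over i: total flips < 2 * 4879. Amortized: < 2 = O(1) per increment.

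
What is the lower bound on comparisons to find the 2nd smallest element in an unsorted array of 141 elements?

Finding the 2nd smallest of 141 elements requires Omega(n) comparisons. Every element must participate in at least one comparison; otherwise it could be the 2nd smallest.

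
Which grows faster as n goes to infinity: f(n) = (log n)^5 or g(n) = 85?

f(n) = (log n)^5 grows faster: any unbounded function dominates a constant.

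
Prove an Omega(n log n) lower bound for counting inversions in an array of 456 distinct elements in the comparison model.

Decision-tree argument: at any leaf, the comparisons made (with transitivity) must totally order all 456 elements -- otherwise some pair (i,j) is unordered, and an adversary can present two inputs agreeing on every comparison made but with that pair flipped, changing the inversion count by 1, so the leaf's output is wrong on one of them. Hence the tree has >= 456! leaves and height >= log_2(456!) = Omega(n log n). Modified merge sort achieves O(n log n).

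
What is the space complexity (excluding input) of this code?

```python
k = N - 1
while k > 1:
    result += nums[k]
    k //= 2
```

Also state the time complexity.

Space complexity: O(1).
Only a constant amount of auxiliary storage is used; nothing grows with n.
Time complexity: O(log n).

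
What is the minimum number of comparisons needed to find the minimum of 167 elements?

Finding the minimum requires 166 comparisons, identical reasoning to finding the maximum. Each comparison eliminates one candidate.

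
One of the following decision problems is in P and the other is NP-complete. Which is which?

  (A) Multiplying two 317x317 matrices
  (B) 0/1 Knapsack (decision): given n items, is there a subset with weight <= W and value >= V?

(A) is P: the schoolbook algorithm runs in O(n^3).
(B) is NP-complete: reduces from Subset Sum.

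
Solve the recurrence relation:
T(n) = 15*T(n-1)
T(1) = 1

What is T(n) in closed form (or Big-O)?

Each step multiplies by 15. T(n) = T(1)*15^(n-1) = 15^(n-1).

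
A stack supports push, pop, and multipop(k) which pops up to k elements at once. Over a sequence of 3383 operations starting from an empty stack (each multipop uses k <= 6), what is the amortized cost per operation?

Each element is pushed exactly once and popped at most once (whether by pop or as part of a multipop). So the total number of individual pops over the whole sequence is at most the number of pushes, which is at most 3383. Total work <= 2 * 3383, hence O(1) amortized per operation.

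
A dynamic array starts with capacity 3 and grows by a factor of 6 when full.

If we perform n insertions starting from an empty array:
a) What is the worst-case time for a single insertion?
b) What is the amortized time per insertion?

(a) Worst-case single insertion: O(n) -- when the array is full at capacity c, the resize copies all c elements, and c can be Theta(n).
(b) Resizes happen at sizes 3, 18, 108, ... Total copy cost for n insertions: 3 + 18 + ... = O(n) (geometric series with ratio 1/6). Amortized cost per insertion: O(n)/n = O(1).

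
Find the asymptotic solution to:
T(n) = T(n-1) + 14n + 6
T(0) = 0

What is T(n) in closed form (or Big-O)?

Dominant term in sum is 14*sum(i, i=1..n) = 14*n*(n+1)/2 = O(n^2).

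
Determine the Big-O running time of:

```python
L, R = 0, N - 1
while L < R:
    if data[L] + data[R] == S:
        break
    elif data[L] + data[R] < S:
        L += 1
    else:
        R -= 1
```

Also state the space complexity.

Time complexity: O(n).
Space complexity: O(1).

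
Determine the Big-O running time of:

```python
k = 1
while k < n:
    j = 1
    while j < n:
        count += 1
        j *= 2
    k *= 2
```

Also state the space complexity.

Time complexity: O(log^2 n).
Space complexity: O(1).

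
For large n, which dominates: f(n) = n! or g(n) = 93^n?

f(n) = n! grows faster: n!/93^n -> infinity by Stirling.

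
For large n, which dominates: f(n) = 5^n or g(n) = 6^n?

g(n) = 6^n grows faster: (6/5)^n -> infinity since 6/5 > 1.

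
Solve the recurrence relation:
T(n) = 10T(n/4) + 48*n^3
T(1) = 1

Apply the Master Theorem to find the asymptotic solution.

a=10, b=4, f(n)=48*n^3. log_4(10) = 1.661 < 3. Case 3: T(n) = O(n^3).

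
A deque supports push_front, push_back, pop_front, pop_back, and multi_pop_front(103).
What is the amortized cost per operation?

Assign 2 credits to each push operation. A pop uses 1 saved credit. multi_pop_front(103) uses up to 103 saved credits from previous pushes. Credits never go negative. Amortized cost is O(1).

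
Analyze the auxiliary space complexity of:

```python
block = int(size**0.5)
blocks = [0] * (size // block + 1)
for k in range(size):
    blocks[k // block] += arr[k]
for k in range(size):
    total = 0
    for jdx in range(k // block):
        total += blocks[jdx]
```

Space complexity: O(sqrt(n)).
Storage scales with sqrt(n).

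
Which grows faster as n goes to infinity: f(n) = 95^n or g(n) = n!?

g(n) = n! grows faster: n!/95^n -> infinity by Stirling.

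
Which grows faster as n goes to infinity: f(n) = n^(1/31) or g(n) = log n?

f(n) = n^(1/31) grows faster: any positive power of n dominates log n.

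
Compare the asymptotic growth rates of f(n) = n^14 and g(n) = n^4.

f(n) = n^14 grows faster: n^14/n^4 = n^10 -> infinity.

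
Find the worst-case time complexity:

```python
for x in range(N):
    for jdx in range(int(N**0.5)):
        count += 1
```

Time complexity: O(n * sqrt(n)).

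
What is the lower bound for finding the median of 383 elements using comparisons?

To find the median of 383 elements, every element must be compared at least once, so the lower bound is Omega(n). The BFPRT algorithm achieves O(n), making this tight.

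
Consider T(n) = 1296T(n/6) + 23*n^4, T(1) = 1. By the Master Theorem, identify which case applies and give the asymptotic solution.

a=1296, b=6, f(n)=23*n^4.
log_6(1296) = 4, so n^(log_b(a)) = n^4.
f(n) = Theta(n^4), so Case 2 applies.
T(n) = Theta(n^4 log n).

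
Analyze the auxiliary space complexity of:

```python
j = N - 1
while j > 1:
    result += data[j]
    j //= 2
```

Space complexity: O(1).
Only a constant amount of auxiliary storage is used; nothing grows with n.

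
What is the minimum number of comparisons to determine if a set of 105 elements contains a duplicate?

Determining if 105 elements are all distinct requires Omega(n log n) comparisons in the comparison model. This follows from the element distinctness lower bound.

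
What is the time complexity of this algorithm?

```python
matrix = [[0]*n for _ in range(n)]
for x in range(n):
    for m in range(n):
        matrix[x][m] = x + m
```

Time complexity: O(n^2).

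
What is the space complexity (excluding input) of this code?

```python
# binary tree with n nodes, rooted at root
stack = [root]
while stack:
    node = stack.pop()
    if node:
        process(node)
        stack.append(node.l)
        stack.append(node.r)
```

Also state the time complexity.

Space complexity: O(n).
Auxiliary storage grows linearly with the input size n in the worst case.
Time complexity: O(n).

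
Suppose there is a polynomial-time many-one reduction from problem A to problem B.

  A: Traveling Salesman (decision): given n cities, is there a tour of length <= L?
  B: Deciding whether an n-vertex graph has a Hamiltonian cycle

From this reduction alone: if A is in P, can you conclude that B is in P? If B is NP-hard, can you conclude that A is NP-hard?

A poly-time reduction A <=_p B transfers tractability DOWN (B easy => A easy) and hardness UP (A hard => B hard), not the reverse.
From A in P, the reduction alone does NOT give B in P: any problem in P trivially reduces to SAT, yet SAT is not known to be in P.
From B NP-hard, the reduction alone does NOT give A NP-hard: again, easy problems reduce to hard ones.
(Here in fact A is NP-complete and B is NP-complete.)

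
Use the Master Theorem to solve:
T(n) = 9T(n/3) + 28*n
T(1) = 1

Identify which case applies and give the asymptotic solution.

a=9, b=3, f(n)=28*n.
log_3(9) = 2 > 1.
Since f(n) = O(n^1) is polynomially smaller than n^2, Case 1 applies.
T(n) = Theta(n^2).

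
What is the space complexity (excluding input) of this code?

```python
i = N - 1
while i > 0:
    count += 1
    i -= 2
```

Space complexity: O(1).
Only a constant amount of auxiliary storage is used; nothing grows with n.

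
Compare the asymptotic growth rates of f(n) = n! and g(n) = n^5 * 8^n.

f(n) = n! grows faster: by Stirling n! ~ (n/e)^n sqrt(2*pi*n); (n/e)^n eventually dominates n^5 * 8^n.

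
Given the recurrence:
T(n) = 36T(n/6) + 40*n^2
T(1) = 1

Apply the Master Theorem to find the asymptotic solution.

a=36, b=6, f(n)=40*n^2. log_6(36) = 2. Case 2: T(n) = O(n^2 log n).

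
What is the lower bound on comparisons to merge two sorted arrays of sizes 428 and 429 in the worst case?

Adversary: with |428 - 429| <= 1 the inputs can be fully interleaved so that every adjacent pair in the merged output comes from different arrays. Then each of the 856 adjacent pairs must be directly compared, or the algorithm cannot determine their relative order. Standard merge meets this bound.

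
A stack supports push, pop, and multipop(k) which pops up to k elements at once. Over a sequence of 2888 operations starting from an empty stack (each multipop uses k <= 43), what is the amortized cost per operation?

Each element is pushed exactly once and popped at most once (whether by pop or as part of a multipop). So the total number of individual pops over the whole sequence is at most the number of pushes, which is at most 2888. Total work <= 2 * 2888, hence O(1) amortized per operation.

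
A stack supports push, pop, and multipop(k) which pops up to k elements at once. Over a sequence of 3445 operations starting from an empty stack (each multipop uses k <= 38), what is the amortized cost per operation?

Each element is pushed exactly once and popped at most once (whether by pop or as part of a multipop). So the total number of individual pops over the whole sequence is at most the number of pushes, which is at most 3445. Total work <= 2 * 3445, hence O(1) amortized per operation.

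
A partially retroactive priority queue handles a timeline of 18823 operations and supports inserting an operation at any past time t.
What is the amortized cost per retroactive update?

Partially retroactive priority queues (Demaine-Iacono-Langerman) allow updates at past times with queries only at the present. With a balanced BST over the m = 18823 timeline events tracking bridges, each retroactive insert or delete is O(log m) amortized.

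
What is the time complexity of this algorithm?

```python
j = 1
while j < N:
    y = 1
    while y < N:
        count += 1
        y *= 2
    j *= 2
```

Time complexity: O(log^2 n).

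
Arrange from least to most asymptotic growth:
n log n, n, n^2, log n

Ordered by growth rate: log n < n < n log n < n^2.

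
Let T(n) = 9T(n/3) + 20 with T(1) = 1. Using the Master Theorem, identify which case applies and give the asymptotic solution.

a=9, b=3, f(n)=20.
log_3(9) = 2 > 0.
Since f(n) = O(n^0) is polynomially smaller than n^2, Case 1 applies.
T(n) = Theta(n^2).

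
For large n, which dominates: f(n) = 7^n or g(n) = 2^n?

f(n) = 7^n grows faster: (7/2)^n -> infinity since 7/2 > 1.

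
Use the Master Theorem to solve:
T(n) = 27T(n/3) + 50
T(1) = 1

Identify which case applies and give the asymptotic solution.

a=27, b=3, f(n)=50.
log_3(27) = 3 > 0.
Since f(n) = O(n^0) is polynomially smaller than n^3, Case 1 applies.
T(n) = Theta(n^3).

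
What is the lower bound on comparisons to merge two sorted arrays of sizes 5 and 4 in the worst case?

Adversary: with |5 - 4| <= 1 the inputs can be fully interleaved so that every adjacent pair in the merged output comes from different arrays. Then each of the 8 adjacent pairs must be directly compared, or the algorithm cannot determine their relative order. Standard merge meets this bound.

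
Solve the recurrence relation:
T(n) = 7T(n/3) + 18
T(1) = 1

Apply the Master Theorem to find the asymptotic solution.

a=7, b=3, f(n)=18. log_3(7) = 1.771. Case 1 of Master Theorem: T(n) = O(n^1.771).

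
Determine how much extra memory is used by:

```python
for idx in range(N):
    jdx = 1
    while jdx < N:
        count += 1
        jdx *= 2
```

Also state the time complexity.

Space complexity: O(1).
Only a constant amount of auxiliary storage is used; nothing grows with n.
Time complexity: O(n log n).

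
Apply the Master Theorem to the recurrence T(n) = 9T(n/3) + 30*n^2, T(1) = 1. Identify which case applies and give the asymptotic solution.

a=9, b=3, f(n)=30*n^2.
log_3(9) = 2, so n^(log_b(a)) = n^2.
f(n) = Theta(n^2), so Case 2 applies.
T(n) = Theta(n^2 log n).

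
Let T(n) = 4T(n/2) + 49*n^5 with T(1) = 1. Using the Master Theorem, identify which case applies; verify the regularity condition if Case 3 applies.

a=4, b=2, f(n)=49*n^5.
log_2(4) = 2 < 5.
f(n) = Omega(n^(2+epsilon)) for some epsilon > 0, so Case 3 is the candidate.
Regularity: a*f(n/b) = 4*49*(n/2)^5 = (4/32)*49*n^5 <= c*f(n) with c = 4/32 < 1. Satisfied.
Case 3: T(n) = Theta(n^5).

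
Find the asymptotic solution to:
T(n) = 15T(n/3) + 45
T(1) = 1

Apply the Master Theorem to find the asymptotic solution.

a=15, b=3, f(n)=45. log_3(15) = 2.465. Case 1 of Master Theorem: T(n) = O(n^2.465).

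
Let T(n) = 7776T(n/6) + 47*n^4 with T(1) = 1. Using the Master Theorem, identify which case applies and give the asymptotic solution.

a=7776, b=6, f(n)=47*n^4.
log_6(7776) = 5 > 4.
Since f(n) = O(n^4) is polynomially smaller than n^5, Case 1 applies.
T(n) = Theta(n^5).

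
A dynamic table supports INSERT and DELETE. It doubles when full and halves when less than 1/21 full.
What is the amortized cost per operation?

Using potential function Phi = |2*num_items - table_size| when load > 1/2, and Phi = table_size/2 - num_items otherwise. The gap of 1/21 vs 1/2 for shrinking prevents thrashing. Both insert and delete have O(1) amortized cost.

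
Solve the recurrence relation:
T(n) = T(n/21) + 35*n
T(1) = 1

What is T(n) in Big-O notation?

Geometric series: 35*n*(1 + 1/21 + 1/21^2 + ...) = O(n). T(n) = O(n).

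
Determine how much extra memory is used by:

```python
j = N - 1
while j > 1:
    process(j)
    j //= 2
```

Space complexity: O(1).
Only a constant amount of auxiliary storage is used; nothing grows with n.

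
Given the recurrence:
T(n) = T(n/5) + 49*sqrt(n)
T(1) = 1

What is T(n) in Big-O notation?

Each level contributes sqrt(n/5^k). Geometric series with ratio 1/sqrt(5) < 1 sums to O(sqrt(n)).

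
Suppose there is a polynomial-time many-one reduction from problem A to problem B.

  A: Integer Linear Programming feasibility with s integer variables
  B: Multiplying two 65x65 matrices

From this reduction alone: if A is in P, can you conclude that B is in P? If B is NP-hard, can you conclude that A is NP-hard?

A poly-time reduction A <=_p B transfers tractability DOWN (B easy => A easy) and hardness UP (A hard => B hard), not the reverse.
From A in P, the reduction alone does NOT give B in P: any problem in P trivially reduces to SAT, yet SAT is not known to be in P.
From B NP-hard, the reduction alone does NOT give A NP-hard: again, easy problems reduce to hard ones.
(Here in fact A is NP-complete and B is in P, so no such reduction is known -- its existence would imply P = NP; the analysis concerns only what the assumed reduction would or would not let you conclude.)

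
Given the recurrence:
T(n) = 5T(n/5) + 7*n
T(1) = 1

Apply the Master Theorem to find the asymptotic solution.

a=5, b=5, f(n)=7*n. log_5(5) = 1. Case 2: T(n) = O(n log n).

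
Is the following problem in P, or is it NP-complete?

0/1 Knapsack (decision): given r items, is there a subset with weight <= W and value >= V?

This problem is NP-complete: reduces from Subset Sum.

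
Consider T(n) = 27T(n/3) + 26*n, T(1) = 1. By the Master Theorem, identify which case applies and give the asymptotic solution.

a=27, b=3, f(n)=26*n.
log_3(27) = 3 > 1.
Since f(n) = O(n^1) is polynomially smaller than n^3, Case 1 applies.
T(n) = Theta(n^3).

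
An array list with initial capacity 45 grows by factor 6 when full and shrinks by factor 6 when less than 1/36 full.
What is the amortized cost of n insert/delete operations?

Using potential function Phi = |6*size - capacity|. Resizing costs are offset by potential release. Amortized O(1) per operation.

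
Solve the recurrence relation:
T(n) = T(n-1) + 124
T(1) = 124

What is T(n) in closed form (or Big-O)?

Unrolling: T(n) = T(n-1) + 124 = T(n-2) + 2*124 = ... = T(1) + (n-1)*124 = 124 + (n-1)*124 = 124n.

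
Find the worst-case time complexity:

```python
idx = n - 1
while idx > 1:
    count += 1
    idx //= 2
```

Time complexity: O(log n).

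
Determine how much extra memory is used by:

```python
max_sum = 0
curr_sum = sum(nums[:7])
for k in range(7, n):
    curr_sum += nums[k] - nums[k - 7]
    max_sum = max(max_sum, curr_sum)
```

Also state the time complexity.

Space complexity: O(1).
Only a constant amount of auxiliary storage is used; nothing grows with n.
Time complexity: O(n).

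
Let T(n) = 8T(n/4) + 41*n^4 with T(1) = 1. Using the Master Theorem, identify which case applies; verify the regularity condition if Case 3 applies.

a=8, b=4, f(n)=41*n^4.
log_4(8) = 1.5 < 4.
f(n) = Omega(n^(1.5+epsilon)) for some epsilon > 0, so Case 3 is the candidate.
Regularity: a*f(n/b) = 8*41*(n/4)^4 = (8/256)*41*n^4 <= c*f(n) with c = 8/256 < 1. Satisfied.
Case 3: T(n) = Theta(n^4).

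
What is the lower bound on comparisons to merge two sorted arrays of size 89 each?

To merge two sorted arrays of size 89, we need at least 177 comparisons in the worst case. An adversary can force every element to be compared.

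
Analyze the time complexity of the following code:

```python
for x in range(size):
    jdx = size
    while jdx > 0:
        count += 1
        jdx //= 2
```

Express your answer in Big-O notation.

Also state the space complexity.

Time complexity: O(n log n).
Space complexity: O(1).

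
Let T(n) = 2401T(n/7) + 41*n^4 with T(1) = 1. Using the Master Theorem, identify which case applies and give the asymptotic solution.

a=2401, b=7, f(n)=41*n^4.
log_7(2401) = 4, so n^(log_b(a)) = n^4.
f(n) = Theta(n^4), so Case 2 applies.
T(n) = Theta(n^4 log n).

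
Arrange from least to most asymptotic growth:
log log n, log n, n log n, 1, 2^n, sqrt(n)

Ordered by growth rate: 1 < log log n < log n < sqrt(n) < n log n < 2^n.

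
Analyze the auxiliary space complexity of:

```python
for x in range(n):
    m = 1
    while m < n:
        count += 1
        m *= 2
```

Space complexity: O(1).
Only a constant amount of auxiliary storage is used; nothing grows with n.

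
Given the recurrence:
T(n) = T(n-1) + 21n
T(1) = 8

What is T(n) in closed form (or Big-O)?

Unrolling: T(n) = 8 + 21*(2 + 3 + ... + n) = 8 + 21*(n(n+1)/2 - 1) = O(n^2).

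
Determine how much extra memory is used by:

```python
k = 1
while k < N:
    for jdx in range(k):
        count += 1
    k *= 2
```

Space complexity: O(1).
Only a constant amount of auxiliary storage is used; nothing grows with n.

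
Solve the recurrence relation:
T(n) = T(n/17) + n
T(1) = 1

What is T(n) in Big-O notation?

Geometric series: n*(1 + 1/17 + 1/17^2 + ...) = O(n). T(n) = O(n).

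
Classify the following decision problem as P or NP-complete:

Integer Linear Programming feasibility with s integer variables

This problem is NP-complete: ILP feasibility is NP-complete (LP relaxation is in P).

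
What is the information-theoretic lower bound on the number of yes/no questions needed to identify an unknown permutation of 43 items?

There are 43! = 60415263063373835637355132068513997507264512000000000 permutations. Each yes/no question gives at most 1 bit, so at least ceil(log_2(60415263063373835637355132068513997507264512000000000)) = 176 questions are needed.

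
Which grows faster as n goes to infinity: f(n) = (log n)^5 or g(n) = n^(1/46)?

g(n) = n^(1/46) grows faster: any positive power of n dominates any polylog.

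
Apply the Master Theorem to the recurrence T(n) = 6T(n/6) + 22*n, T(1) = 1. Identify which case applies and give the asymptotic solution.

a=6, b=6, f(n)=22*n.
log_6(6) = 1, so n^(log_b(a)) = n.
f(n) = Theta(n), so Case 2 applies.
T(n) = Theta(n log n).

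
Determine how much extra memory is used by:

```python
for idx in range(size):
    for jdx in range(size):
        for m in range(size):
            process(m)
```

Space complexity: O(1).
Only a constant amount of auxiliary storage is used; nothing grows with n.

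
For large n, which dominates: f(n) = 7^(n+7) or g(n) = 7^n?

f(n) = 7^(n+7) and g(n) = 7^n are Theta of each other: 7^(n+7) = 7^7 * 7^n = Theta(7^n).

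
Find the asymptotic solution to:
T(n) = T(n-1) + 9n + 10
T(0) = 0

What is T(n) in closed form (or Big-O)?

Dominant term in sum is 9*sum(i, i=1..n) = 9*n*(n+1)/2 = O(n^2).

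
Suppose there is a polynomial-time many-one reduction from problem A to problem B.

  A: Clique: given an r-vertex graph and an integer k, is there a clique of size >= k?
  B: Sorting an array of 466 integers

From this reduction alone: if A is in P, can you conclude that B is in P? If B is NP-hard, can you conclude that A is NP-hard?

A poly-time reduction A <=_p B transfers tractability DOWN (B easy => A easy) and hardness UP (A hard => B hard), not the reverse.
From A in P, the reduction alone does NOT give B in P: any problem in P trivially reduces to SAT, yet SAT is not known to be in P.
From B NP-hard, the reduction alone does NOT give A NP-hard: again, easy problems reduce to hard ones.
(Here in fact A is NP-complete and B is in P, so no such reduction is known -- its existence would imply P = NP; the analysis concerns only what the assumed reduction would or would not let you conclude.)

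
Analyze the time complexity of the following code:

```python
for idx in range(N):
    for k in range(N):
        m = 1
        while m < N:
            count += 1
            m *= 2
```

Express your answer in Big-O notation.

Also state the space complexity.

Time complexity: O(n^2 log n).
Space complexity: O(1).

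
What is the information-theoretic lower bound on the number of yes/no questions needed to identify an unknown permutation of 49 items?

There are 49! = 608281864034267560872252163321295376887552831379210240000000000 permutations. Each yes/no question gives at most 1 bit, so at least ceil(log_2(608281864034267560872252163321295376887552831379210240000000000)) = 209 questions are needed.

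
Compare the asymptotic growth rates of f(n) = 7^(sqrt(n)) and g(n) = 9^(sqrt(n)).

g(n) = 9^(sqrt(n)) grows faster: ratio is (9/7)^(sqrt(n)) -> infinity since 9/7 > 1.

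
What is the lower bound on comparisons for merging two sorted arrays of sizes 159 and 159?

Adversary argument: with sizes 159 and 159 (differing by at most 1), interleave the two arrays so that every consecutive pair in the output comes from different inputs. Then each of the 317 adjacent output pairs must be directly compared, or the algorithm cannot determine their relative order. So 317 comparisons are necessary; standard merge achieves this.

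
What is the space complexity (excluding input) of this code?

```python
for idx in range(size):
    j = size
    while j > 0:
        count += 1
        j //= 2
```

Space complexity: O(1).
Only a constant amount of auxiliary storage is used; nothing grows with n.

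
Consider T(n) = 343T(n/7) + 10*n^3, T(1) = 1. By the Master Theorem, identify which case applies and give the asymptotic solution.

a=343, b=7, f(n)=10*n^3.
log_7(343) = 3, so n^(log_b(a)) = n^3.
f(n) = Theta(n^3), so Case 2 applies.
T(n) = Theta(n^3 log n).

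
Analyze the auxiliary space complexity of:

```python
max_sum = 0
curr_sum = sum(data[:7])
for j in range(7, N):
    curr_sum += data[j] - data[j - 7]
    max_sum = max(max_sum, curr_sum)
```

Space complexity: O(1).
Only a constant amount of auxiliary storage is used; nothing grows with n.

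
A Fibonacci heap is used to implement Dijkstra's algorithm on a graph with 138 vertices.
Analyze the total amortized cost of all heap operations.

Dijkstra performs 138 insert, 138 extract-min, and at most E decrease-key operations. With Fibonacci heap: insert O(1) amortized, extract-min O(log n) amortized, decrease-key O(1) amortized. Total with n = 138: O(n * 1 + n * log n + E * 1) = O(n log n + E).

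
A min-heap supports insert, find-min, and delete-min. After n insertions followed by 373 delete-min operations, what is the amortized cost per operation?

Insert takes O(log n) worst case. Delete-min takes O(log n). Over a sequence of n inserts and 373 delete-mins, total cost is O((n + 373) log n). Amortized per operation: O(log n).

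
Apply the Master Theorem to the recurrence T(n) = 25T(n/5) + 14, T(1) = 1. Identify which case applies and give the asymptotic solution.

a=25, b=5, f(n)=14.
log_5(25) = 2 > 0.
Since f(n) = O(n^0) is polynomially smaller than n^2, Case 1 applies.
T(n) = Theta(n^2).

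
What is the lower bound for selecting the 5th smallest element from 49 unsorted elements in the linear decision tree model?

Selecting the 5th smallest of 49 elements requires Omega(n) comparisons. Every element must be compared at least once. The BFPRT algorithm achieves O(n), making this tight.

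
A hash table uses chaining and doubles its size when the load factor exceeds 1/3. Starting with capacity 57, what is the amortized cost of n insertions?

Rehashing occurs when load exceeds 1/3. Total rehash cost is geometric series summing to O(n). Each insertion itself is O(1). Amortized: O(1).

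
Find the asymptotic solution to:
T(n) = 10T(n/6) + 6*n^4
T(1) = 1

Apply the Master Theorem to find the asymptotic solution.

a=10, b=6, f(n)=6*n^4. log_6(10) = 1.285 < 4. Case 3: T(n) = O(n^4).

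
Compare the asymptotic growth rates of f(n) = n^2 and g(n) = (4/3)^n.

g(n) = (4/3)^n grows faster: (4/3)^n is exponential with base 4/3 > 1, dominating every polynomial.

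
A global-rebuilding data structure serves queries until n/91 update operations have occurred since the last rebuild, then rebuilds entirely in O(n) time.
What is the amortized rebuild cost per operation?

The O(n) rebuild is triggered by n/91 operations, so each contributes O(n)/(n/91) = O(91) = O(1) to the rebuild cost.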